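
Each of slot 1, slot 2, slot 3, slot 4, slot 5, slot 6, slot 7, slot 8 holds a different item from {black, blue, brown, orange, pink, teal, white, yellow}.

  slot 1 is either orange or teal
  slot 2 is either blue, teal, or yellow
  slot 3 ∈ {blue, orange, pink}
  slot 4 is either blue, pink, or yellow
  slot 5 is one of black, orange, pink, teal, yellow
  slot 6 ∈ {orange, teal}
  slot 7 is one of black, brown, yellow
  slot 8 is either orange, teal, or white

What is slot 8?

The 8 variables together cover exactly {black, blue, brown, orange, pink, teal, white, yellow} — 8 values for 8 variables — and brown appears only in slot 7's list, so slot 7 = brown.
The 7 still-open variables draw from only 7 values {black, blue, orange, pink, teal, white, yellow}, so each is used; only slot 5 can be black, hence slot 5 = black.
The 6 still-open variables together cover exactly {blue, orange, pink, teal, white, yellow} — 6 values for 6 variables — and white appears only in slot 8's list, so slot 8 = white.

white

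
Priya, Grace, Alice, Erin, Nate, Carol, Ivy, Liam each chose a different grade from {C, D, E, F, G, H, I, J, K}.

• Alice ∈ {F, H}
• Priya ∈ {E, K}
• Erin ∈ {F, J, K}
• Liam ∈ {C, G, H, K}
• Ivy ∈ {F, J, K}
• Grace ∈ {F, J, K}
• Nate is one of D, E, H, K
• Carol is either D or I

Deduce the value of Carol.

Grace, Erin, Ivy between them cover only {F, J, K} — a naked triple. Remove those values from Priya, Alice, Nate, Liam.
Priya has just one choice, so Priya = E. Strike E from Nate.
That leaves Alice = H. So Nate, Liam can't be H.
That leaves Nate = D. Strike D from Carol.
So Carol = I.

I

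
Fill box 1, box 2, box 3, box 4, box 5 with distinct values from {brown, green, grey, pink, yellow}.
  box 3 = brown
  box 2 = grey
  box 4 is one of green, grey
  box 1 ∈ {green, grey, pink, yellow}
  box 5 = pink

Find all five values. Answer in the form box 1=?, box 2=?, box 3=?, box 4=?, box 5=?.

box 1=yellow, box 2=grey, box 3=brown, box 4=green, box 5=pink

box 2 must be grey (only option left). Eliminate grey elsewhere: box 1, box 4.
box 3 must be brown (only option left).
box 4 must be green (only option left). Strike green from box 1.
box 5 must be pink (only option left). So box 1 can't be pink.
That leaves box 1 = yellow.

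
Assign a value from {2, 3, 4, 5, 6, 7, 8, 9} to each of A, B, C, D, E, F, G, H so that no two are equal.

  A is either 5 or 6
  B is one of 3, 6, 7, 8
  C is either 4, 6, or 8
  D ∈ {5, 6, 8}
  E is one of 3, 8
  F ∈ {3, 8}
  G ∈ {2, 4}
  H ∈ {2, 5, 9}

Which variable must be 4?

C

The 8 variables draw from only 8 values {2, 3, 4, 5, 6, 7, 8, 9}, so each is used; only B can be 7, hence B = 7.
Among the 7 still-open variables, 9 fits only H (and all 7 values in {2, 3, 4, 5, 6, 8, 9} must be used), so H = 9.
The 6 still-open variables draw from only 6 values {2, 3, 4, 5, 6, 8}, so each is used; only G can be 2, hence G = 2.
Among the 5 still-open variables, 4 fits only C (and all 5 values in {3, 4, 5, 6, 8} must be used), so C = 4.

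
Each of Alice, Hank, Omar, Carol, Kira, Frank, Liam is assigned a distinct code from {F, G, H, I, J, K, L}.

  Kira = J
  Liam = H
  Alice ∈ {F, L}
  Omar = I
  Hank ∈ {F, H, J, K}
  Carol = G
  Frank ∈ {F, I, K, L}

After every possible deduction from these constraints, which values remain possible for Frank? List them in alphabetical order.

F, K, L

Omar's domain is down to {I}, so Omar = I. So Frank can't be I.
Carol must be G (only option left).
Kira's domain is down to {J}, so Kira = J. So Hank can't be J.
Liam has just one choice, so Liam = H. So Hank can't be H.
No further eliminations apply; Frank can still be any of F, K, L.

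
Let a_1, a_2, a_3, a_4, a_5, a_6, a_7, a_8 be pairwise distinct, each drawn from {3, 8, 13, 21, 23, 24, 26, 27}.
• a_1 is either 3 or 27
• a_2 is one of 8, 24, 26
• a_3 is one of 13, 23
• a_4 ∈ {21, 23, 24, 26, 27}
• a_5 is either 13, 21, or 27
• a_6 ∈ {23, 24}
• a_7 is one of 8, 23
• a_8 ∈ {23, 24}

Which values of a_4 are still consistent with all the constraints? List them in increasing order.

Among the 8 variables, 3 fits only a_1 (and all 8 values in {3, 8, 13, 21, 23, 24, 26, 27} must be used), so a_1 = 3.
The 2 variables a_6 and a_8 are confined to {23, 24}, which locks those values in; drop them from a_2, a_3, a_4, a_7.
a_3 has just one choice, so a_3 = 13. So a_5 can't be 13.
a_7 has just one choice, so a_7 = 8. Eliminate 8 elsewhere: a_2.
That leaves a_2 = 26. So a_4 can't be 26.
No further eliminations apply; a_4 can still be any of 21, 27.

21, 27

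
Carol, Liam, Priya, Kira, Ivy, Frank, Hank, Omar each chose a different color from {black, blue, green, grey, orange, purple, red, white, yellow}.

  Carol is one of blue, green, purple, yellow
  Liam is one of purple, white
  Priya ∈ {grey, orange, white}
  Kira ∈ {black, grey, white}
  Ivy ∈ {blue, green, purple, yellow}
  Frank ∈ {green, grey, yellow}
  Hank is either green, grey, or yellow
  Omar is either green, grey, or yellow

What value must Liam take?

white

The 8 variables together cover exactly {black, blue, green, grey, orange, purple, white, yellow} — 8 values for 8 variables — and black appears only in Kira's list, so Kira = black.
The 7 still-open variables together cover exactly {blue, green, grey, orange, purple, white, yellow} — 7 values for 7 variables — and orange appears only in Priya's list, so Priya = orange.
The 6 still-open variables together cover exactly {blue, green, grey, purple, white, yellow} — 6 values for 6 variables — and white appears only in Liam's list, so Liam = white.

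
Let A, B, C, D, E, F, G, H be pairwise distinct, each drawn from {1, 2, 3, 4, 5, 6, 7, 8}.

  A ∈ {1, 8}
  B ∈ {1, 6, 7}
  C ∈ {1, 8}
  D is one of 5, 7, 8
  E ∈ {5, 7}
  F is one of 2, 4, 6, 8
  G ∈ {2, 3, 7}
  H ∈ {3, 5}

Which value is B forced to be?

6

The 8 variables draw from only 8 values {1, 2, 3, 4, 5, 6, 7, 8}, so each is used; only F can be 4, hence F = 4.
The 7 still-open variables together cover exactly {1, 2, 3, 5, 6, 7, 8} — 7 values for 7 variables — and 2 appears only in G's list, so G = 2.
The 6 still-open variables draw from only 6 values {1, 3, 5, 6, 7, 8}, so each is used; only H can be 3, hence H = 3.
The 5 still-open variables draw from only 5 values {1, 5, 6, 7, 8}, so each is used; only B can be 6, hence B = 6.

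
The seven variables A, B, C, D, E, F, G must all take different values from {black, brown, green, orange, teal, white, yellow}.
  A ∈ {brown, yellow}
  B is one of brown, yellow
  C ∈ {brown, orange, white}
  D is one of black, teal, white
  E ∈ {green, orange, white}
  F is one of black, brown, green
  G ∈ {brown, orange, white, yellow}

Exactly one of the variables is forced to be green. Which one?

The 7 variables draw from only 7 values {black, brown, green, orange, teal, white, yellow}, so each is used; only D can be teal, hence D = teal.
The 6 still-open variables draw from only 6 values {black, brown, green, orange, white, yellow}, so each is used; only F can be black, hence F = black.
Among the 5 still-open variables, green fits only E (and all 5 values in {brown, green, orange, white, yellow} must be used), so E = green.

E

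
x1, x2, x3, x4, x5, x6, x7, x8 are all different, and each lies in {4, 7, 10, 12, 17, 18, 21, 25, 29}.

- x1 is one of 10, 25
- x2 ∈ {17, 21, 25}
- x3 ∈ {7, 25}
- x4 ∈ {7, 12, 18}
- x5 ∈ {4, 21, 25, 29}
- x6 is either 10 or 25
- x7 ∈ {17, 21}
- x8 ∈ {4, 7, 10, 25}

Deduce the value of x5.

29

x1 and x6 share exactly the 2 values {10, 25}; by pigeonhole those values go to them, so strike 10, 25 from x2, x3, x5, x8.
That leaves x3 = 7. Strike 7 from x4, x8.
That leaves x8 = 4. Strike 4 from x5.
x2 and x7 share exactly the 2 values {17, 21}; by pigeonhole those values go to them, so strike 17, 21 from x5.
So x5 = 29.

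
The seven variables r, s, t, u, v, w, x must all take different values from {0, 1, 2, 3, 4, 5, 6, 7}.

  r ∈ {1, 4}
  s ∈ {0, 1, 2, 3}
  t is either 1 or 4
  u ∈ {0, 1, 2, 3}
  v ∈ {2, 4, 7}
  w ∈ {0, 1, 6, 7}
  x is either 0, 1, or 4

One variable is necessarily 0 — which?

The 7 variables together cover exactly {0, 1, 2, 3, 4, 6, 7} — 7 values for 7 variables — and 6 appears only in w's list, so w = 6.
The 6 still-open variables together cover exactly {0, 1, 2, 3, 4, 7} — 6 values for 6 variables — and 7 appears only in v's list, so v = 7.
r and t share exactly the 2 values {1, 4}; by pigeonhole those values go to them, so strike 1, 4 from s, u, x.
So 0 goes to x.

x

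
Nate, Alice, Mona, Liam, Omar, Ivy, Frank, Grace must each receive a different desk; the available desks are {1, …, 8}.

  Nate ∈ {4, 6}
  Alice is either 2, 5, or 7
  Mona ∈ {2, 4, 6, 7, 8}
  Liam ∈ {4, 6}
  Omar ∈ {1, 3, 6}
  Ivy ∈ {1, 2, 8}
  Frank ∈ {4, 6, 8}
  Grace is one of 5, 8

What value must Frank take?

Among the 8 variables, 3 fits only Omar (and all 8 values in {1, 2, 3, 4, 5, 6, 7, 8} must be used), so Omar = 3.
The 7 still-open variables together cover exactly {1, 2, 4, 5, 6, 7, 8} — 7 values for 7 variables — and 1 appears only in Ivy's list, so Ivy = 1.
The 2 variables Nate and Liam are confined to {4, 6}, which locks those values in; drop them from Mona, Frank.
So Frank = 8.

8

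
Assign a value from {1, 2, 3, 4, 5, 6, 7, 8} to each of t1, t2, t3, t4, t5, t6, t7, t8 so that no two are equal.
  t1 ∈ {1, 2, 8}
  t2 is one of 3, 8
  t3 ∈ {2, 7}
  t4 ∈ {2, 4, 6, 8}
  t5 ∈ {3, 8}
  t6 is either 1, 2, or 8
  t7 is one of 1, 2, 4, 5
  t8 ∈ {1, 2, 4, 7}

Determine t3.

7

Among the 8 variables, 5 fits only t7 (and all 8 values in {1, 2, 3, 4, 5, 6, 7, 8} must be used), so t7 = 5.
The 7 still-open variables together cover exactly {1, 2, 3, 4, 6, 7, 8} — 7 values for 7 variables — and 6 appears only in t4's list, so t4 = 6.
The 6 still-open variables draw from only 6 values {1, 2, 3, 4, 7, 8}, so each is used; only t8 can be 4, hence t8 = 4.
The 5 still-open variables draw from only 5 values {1, 2, 3, 7, 8}, so each is used; only t3 can be 7, hence t3 = 7.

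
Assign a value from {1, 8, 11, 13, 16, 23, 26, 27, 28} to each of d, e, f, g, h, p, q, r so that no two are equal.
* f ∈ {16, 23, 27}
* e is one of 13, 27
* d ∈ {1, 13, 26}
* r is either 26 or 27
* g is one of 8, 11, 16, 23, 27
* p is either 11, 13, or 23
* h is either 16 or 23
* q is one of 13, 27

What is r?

26

The 8 variables draw from only 8 values {1, 8, 11, 13, 16, 23, 26, 27}, so each is used; only d can be 1, hence d = 1.
The 7 still-open variables together cover exactly {8, 11, 13, 16, 23, 26, 27} — 7 values for 7 variables — and 8 appears only in g's list, so g = 8.
Among the 6 still-open variables, 11 fits only p (and all 6 values in {11, 13, 16, 23, 26, 27} must be used), so p = 11.
Among the 5 still-open variables, 26 fits only r (and all 5 values in {13, 16, 23, 26, 27} must be used), so r = 26.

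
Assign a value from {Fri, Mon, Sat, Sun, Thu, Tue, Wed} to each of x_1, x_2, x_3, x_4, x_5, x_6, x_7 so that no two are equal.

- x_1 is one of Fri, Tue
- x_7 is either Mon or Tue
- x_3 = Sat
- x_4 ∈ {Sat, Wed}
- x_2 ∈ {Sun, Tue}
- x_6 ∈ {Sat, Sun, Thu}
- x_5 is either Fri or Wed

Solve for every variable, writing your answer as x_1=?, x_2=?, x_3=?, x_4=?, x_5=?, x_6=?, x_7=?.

x_1=Tue, x_2=Sun, x_3=Sat, x_4=Wed, x_5=Fri, x_6=Thu, x_7=Mon

x_3 has just one choice, so x_3 = Sat. Remove Sat from x_4, x_6.
x_4 must be Wed (only option left). Remove Wed from x_5.
x_5 has just one choice, so x_5 = Fri. Strike Fri from x_1.
x_1's domain is down to {Tue}, so x_1 = Tue. Eliminate Tue elsewhere: x_2, x_7.
x_2's domain is down to {Sun}, so x_2 = Sun. Remove Sun from x_6.
x_6 has just one choice, so x_6 = Thu.
x_7 has just one choice, so x_7 = Mon.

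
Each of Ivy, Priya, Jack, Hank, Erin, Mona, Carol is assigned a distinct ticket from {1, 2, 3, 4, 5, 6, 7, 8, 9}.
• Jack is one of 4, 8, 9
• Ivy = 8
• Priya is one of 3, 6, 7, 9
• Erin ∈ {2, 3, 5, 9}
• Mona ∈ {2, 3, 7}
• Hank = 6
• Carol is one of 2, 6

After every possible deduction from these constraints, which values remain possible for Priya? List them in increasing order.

Ivy has just one choice, so Ivy = 8. Eliminate 8 elsewhere: Jack.
Hank's domain is down to {6}, so Hank = 6. So Priya, Carol can't be 6.
That leaves Carol = 2. Eliminate 2 elsewhere: Erin, Mona.
No further eliminations apply; Priya can still be any of 3, 7, 9.

3, 7, 9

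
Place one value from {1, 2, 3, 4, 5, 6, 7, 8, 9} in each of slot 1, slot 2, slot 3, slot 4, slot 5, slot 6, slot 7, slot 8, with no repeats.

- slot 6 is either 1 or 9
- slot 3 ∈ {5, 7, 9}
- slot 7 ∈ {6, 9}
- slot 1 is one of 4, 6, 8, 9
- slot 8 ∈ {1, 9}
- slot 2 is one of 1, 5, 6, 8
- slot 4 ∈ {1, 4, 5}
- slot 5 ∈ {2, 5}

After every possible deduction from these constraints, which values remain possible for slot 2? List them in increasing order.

The 8 variables draw from only 8 values {1, 2, 4, 5, 6, 7, 8, 9}, so each is used; only slot 5 can be 2, hence slot 5 = 2.
Among the 7 still-open variables, 7 fits only slot 3 (and all 7 values in {1, 4, 5, 6, 7, 8, 9} must be used), so slot 3 = 7.
slot 6 and slot 8 between them cover only {1, 9} — a naked pair. Remove those values from slot 1, slot 2, slot 4, slot 7.
slot 7's domain is down to {6}, so slot 7 = 6. Remove 6 from slot 1, slot 2.
No further eliminations apply; slot 2 can still be any of 5, 8.

5, 8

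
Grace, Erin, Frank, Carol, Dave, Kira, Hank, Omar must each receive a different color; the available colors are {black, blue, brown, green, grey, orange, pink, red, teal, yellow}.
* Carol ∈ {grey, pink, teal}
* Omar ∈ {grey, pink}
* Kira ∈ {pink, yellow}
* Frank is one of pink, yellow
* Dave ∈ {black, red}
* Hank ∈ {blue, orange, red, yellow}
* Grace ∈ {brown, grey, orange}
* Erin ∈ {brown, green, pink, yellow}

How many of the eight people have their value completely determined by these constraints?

2

The 2 variables Frank and Kira are confined to {pink, yellow}, which locks those values in; drop them from Erin, Carol, Hank, Omar.
Omar's domain is down to {grey}, so Omar = grey. So Grace, Carol can't be grey.
Carol must be teal (only option left).
Determined: Carol=teal, Omar=grey. The other people each still have more than one consistent value. That makes 2.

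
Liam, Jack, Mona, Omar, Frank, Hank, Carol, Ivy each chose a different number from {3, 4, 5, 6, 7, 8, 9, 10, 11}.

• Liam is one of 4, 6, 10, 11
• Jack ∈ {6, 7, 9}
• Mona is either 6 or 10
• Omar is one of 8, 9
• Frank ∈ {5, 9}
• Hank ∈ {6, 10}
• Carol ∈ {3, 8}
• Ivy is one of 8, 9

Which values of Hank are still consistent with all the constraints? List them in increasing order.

Mona and Hank between them cover only {6, 10} — a naked pair. Remove those values from Liam, Jack.
Omar and Ivy between them cover only {8, 9} — a naked pair. Remove those values from Jack, Frank, Carol.
Jack has just one choice, so Jack = 7.
That leaves Frank = 5.
That leaves Carol = 3.
No further eliminations apply; Hank can still be any of 6, 10.

6, 10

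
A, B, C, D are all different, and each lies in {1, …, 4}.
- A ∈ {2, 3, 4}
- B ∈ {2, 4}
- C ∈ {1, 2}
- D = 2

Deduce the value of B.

4

D has just one choice, so D = 2. Remove 2 from A, B, C.
So B = 4.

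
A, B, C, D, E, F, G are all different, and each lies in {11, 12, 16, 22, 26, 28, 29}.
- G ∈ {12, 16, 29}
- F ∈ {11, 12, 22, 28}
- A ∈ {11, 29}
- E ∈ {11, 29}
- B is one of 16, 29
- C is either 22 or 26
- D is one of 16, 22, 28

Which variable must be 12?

The 7 variables together cover exactly {11, 12, 16, 22, 26, 28, 29} — 7 values for 7 variables — and 26 appears only in C's list, so C = 26.
The 2 variables A and E are confined to {11, 29}, which locks those values in; drop them from B, F, G.
B's domain is down to {16}, so B = 16. So D, G can't be 16.
So 12 goes to G.

G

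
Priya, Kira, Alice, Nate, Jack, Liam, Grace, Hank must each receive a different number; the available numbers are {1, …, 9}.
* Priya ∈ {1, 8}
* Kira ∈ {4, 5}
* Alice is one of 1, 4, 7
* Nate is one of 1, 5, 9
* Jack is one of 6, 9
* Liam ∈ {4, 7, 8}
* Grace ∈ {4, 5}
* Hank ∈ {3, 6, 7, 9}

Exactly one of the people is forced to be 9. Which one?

Among the 8 variables, 3 fits only Hank (and all 8 values in {1, 3, 4, 5, 6, 7, 8, 9} must be used), so Hank = 3.
Among the 7 still-open variables, 6 fits only Jack (and all 7 values in {1, 4, 5, 6, 7, 8, 9} must be used), so Jack = 6.
Among the 6 still-open variables, 9 fits only Nate (and all 6 values in {1, 4, 5, 7, 8, 9} must be used), so Nate = 9.

Nate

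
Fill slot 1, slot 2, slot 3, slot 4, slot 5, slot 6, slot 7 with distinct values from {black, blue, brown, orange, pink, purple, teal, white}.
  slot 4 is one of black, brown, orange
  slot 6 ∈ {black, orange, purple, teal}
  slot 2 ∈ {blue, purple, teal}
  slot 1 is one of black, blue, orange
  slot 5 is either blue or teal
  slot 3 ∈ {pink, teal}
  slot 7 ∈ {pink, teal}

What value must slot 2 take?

purple

Among the 7 variables, brown fits only slot 4 (and all 7 values in {black, blue, brown, orange, pink, purple, teal} must be used), so slot 4 = brown.
slot 3 and slot 7 between them cover only {pink, teal} — a naked pair. Remove those values from slot 2, slot 5, slot 6.
slot 5 has just one choice, so slot 5 = blue. Eliminate blue elsewhere: slot 1, slot 2.
So slot 2 = purple.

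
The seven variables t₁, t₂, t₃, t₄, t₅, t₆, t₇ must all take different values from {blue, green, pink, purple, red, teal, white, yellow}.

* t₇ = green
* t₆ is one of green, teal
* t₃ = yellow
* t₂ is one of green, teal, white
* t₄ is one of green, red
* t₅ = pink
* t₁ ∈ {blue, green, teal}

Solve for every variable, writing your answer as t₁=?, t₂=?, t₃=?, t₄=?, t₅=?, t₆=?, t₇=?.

t₃'s domain is down to {yellow}, so t₃ = yellow.
t₅ must be pink (only option left).
That leaves t₇ = green. Strike green from t₁, t₂, t₄, t₆.
t₄ must be red (only option left).
t₆'s domain is down to {teal}, so t₆ = teal. Eliminate teal elsewhere: t₁, t₂.
That leaves t₁ = blue.
t₂ must be white (only option left).

t₁=blue, t₂=white, t₃=yellow, t₄=red, t₅=pink, t₆=teal, t₇=green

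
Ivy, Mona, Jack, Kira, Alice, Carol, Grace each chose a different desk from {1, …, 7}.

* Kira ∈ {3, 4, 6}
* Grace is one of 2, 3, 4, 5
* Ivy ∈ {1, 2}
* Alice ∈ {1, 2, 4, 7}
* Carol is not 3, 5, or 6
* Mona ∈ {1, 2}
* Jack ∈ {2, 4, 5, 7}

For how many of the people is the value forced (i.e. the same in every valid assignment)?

3

The 7 variables together cover exactly {1, 2, 3, 4, 5, 6, 7} — 7 values for 7 variables — and 6 appears only in Kira's list, so Kira = 6.
The 6 still-open variables together cover exactly {1, 2, 3, 4, 5, 7} — 6 values for 6 variables — and 3 appears only in Grace's list, so Grace = 3.
Among the 5 still-open variables, 5 fits only Jack (and all 5 values in {1, 2, 4, 5, 7} must be used), so Jack = 5.
The 2 variables Ivy and Mona are confined to {1, 2}, which locks those values in; drop them from Alice, Carol.
Determined: Jack=5, Kira=6, Grace=3. The other people each still have more than one consistent value. That makes 3.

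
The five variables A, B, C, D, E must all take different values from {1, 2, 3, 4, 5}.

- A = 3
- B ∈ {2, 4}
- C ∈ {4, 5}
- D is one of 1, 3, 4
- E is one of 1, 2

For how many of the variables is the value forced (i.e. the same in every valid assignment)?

A must be 3 (only option left). So D can't be 3.
Among the 4 still-open variables, 5 fits only C (and all 4 values in {1, 2, 4, 5} must be used), so C = 5.
Determined: A=3, C=5. The other variables each still have more than one consistent value. That makes 2.

2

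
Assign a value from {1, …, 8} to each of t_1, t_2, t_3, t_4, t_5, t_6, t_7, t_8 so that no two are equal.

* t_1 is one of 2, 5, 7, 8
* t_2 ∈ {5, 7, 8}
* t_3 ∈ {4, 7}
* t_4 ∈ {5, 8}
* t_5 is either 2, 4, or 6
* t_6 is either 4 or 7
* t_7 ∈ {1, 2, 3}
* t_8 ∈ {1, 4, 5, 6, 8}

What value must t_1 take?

2

The 8 variables draw from only 8 values {1, 2, 3, 4, 5, 6, 7, 8}, so each is used; only t_7 can be 3, hence t_7 = 3.
The 7 still-open variables draw from only 7 values {1, 2, 4, 5, 6, 7, 8}, so each is used; only t_8 can be 1, hence t_8 = 1.
The 6 still-open variables together cover exactly {2, 4, 5, 6, 7, 8} — 6 values for 6 variables — and 6 appears only in t_5's list, so t_5 = 6.
The 5 still-open variables draw from only 5 values {2, 4, 5, 7, 8}, so each is used; only t_1 can be 2, hence t_1 = 2.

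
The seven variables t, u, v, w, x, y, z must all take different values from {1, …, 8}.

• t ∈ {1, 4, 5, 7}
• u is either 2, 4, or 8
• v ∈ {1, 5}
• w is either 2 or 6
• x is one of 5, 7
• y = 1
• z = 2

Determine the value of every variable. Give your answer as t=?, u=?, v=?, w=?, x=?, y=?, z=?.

t=4, u=8, v=5, w=6, x=7, y=1, z=2

y must be 1 (only option left). So t, v can't be 1.
z must be 2 (only option left). Strike 2 from u, w.
v must be 5 (only option left). So t, x can't be 5.
w's domain is down to {6}, so w = 6.
x must be 7 (only option left). Eliminate 7 elsewhere: t.
t's domain is down to {4}, so t = 4. Strike 4 from u.
u's domain is down to {8}, so u = 8.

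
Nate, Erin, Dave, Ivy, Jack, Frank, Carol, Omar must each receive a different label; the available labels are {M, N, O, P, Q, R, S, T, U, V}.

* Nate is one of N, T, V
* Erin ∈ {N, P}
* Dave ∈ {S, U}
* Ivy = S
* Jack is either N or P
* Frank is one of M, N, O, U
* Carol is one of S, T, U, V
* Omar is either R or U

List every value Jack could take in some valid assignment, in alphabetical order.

N, P

Ivy has just one choice, so Ivy = S. So Dave, Carol can't be S.
Dave's domain is down to {U}, so Dave = U. Remove U from Frank, Carol, Omar.
Omar's domain is down to {R}, so Omar = R.
Erin and Jack between them cover only {N, P} — a naked pair. Remove those values from Nate, Frank.
No further eliminations apply; Jack can still be any of N, P.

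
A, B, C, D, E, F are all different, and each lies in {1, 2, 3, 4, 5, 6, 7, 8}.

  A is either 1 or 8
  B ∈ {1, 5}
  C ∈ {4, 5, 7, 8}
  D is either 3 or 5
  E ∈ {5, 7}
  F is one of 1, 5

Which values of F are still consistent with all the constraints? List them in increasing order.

1, 5

Among the 6 variables, 3 fits only D (and all 6 values in {1, 3, 4, 5, 7, 8} must be used), so D = 3.
The 5 still-open variables together cover exactly {1, 4, 5, 7, 8} — 5 values for 5 variables — and 4 appears only in C's list, so C = 4.
Among the 4 still-open variables, 7 fits only E (and all 4 values in {1, 5, 7, 8} must be used), so E = 7.
The 3 still-open variables draw from only 3 values {1, 5, 8}, so each is used; only A can be 8, hence A = 8.
No further eliminations apply; F can still be any of 1, 5.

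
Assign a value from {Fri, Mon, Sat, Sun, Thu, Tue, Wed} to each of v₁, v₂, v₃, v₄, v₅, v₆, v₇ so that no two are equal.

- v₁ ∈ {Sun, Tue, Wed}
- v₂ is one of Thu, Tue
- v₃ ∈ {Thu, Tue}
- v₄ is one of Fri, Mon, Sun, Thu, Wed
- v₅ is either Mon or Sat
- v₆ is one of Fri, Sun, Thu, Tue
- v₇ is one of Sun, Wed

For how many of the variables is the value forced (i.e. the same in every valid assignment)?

The 7 variables together cover exactly {Fri, Mon, Sat, Sun, Thu, Tue, Wed} — 7 values for 7 variables — and Sat appears only in v₅'s list, so v₅ = Sat.
The 6 still-open variables draw from only 6 values {Fri, Mon, Sun, Thu, Tue, Wed}, so each is used; only v₄ can be Mon, hence v₄ = Mon.
The 5 still-open variables together cover exactly {Fri, Sun, Thu, Tue, Wed} — 5 values for 5 variables — and Fri appears only in v₆'s list, so v₆ = Fri.
v₂ and v₃ between them cover only {Thu, Tue} — a naked pair. Remove those values from v₁.
Determined: v₄=Mon, v₅=Sat, v₆=Fri. The other variables each still have more than one consistent value. That makes 3.

3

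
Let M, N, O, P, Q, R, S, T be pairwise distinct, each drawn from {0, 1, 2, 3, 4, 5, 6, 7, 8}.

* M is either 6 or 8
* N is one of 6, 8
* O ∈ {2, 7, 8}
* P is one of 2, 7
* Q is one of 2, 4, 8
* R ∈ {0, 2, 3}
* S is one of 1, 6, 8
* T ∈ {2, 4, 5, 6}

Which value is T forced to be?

M and N between them cover only {6, 8} — a naked pair. Remove those values from O, Q, S, T.
S must be 1 (only option left).
O and P between them cover only {2, 7} — a naked pair. Remove those values from Q, R, T.
That leaves Q = 4. Strike 4 from T.
So T = 5.

5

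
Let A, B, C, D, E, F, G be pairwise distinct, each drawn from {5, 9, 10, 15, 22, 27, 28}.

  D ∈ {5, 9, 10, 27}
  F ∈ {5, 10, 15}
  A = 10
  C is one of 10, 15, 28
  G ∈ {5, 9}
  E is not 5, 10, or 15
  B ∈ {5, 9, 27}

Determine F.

15

A's domain is down to {10}, so A = 10. Eliminate 10 elsewhere: C, D, F.
Among the 6 still-open variables, 22 fits only E (and all 6 values in {5, 9, 15, 22, 27, 28} must be used), so E = 22.
The 5 still-open variables together cover exactly {5, 9, 15, 27, 28} — 5 values for 5 variables — and 28 appears only in C's list, so C = 28.
Among the 4 still-open variables, 15 fits only F (and all 4 values in {5, 9, 15, 27} must be used), so F = 15.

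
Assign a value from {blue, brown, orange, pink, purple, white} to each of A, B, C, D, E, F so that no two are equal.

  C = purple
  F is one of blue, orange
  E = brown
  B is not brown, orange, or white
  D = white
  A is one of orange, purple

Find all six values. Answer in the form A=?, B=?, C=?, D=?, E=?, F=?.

A=orange, B=pink, C=purple, D=white, E=brown, F=blue

C has just one choice, so C = purple. Remove purple from A, B.
That leaves D = white.
That leaves E = brown.
A has just one choice, so A = orange. Strike orange from F.
That leaves F = blue. So B can't be blue.
B has just one choice, so B = pink.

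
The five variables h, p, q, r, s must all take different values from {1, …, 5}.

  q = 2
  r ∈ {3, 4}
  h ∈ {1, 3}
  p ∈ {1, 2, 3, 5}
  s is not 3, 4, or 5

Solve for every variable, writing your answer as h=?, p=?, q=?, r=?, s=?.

q must be 2 (only option left). Strike 2 from p, s.
s's domain is down to {1}, so s = 1. Strike 1 from h, p.
h has just one choice, so h = 3. Eliminate 3 elsewhere: p, r.
p's domain is down to {5}, so p = 5.
r must be 4 (only option left).

h=3, p=5, q=2, r=4, s=1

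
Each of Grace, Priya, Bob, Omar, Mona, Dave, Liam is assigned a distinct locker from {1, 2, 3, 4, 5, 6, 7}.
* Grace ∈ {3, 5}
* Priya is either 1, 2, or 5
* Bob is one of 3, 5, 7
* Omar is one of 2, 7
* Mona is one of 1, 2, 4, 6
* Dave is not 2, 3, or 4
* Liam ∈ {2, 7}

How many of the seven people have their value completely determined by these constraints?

The 7 variables together cover exactly {1, 2, 3, 4, 5, 6, 7} — 7 values for 7 variables — and 4 appears only in Mona's list, so Mona = 4.
Among the 6 still-open variables, 6 fits only Dave (and all 6 values in {1, 2, 3, 5, 6, 7} must be used), so Dave = 6.
Among the 5 still-open variables, 1 fits only Priya (and all 5 values in {1, 2, 3, 5, 7} must be used), so Priya = 1.
Omar and Liam between them cover only {2, 7} — a naked pair. Remove those values from Bob.
Determined: Priya=1, Mona=4, Dave=6. The other people each still have more than one consistent value. That makes 3.

3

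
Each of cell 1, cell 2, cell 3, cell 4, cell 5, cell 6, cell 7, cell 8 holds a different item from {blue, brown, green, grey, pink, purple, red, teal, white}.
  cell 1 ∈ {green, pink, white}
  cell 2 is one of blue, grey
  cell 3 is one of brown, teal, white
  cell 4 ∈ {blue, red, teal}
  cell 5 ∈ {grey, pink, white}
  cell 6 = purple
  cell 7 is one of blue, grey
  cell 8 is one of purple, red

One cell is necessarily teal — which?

cell 6's domain is down to {purple}, so cell 6 = purple. Eliminate purple elsewhere: cell 8.
That leaves cell 8 = red. Strike red from cell 4.
cell 2 and cell 7 share exactly the 2 values {blue, grey}; by pigeonhole those values go to them, so strike blue, grey from cell 4, cell 5.
So teal goes to cell 4.

cell 4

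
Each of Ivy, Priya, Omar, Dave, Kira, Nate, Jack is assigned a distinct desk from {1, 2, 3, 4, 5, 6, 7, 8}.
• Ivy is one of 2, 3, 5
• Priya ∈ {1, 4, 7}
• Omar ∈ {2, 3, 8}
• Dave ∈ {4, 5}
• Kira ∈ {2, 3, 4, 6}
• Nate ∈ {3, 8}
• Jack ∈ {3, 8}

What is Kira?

6

The 2 variables Nate and Jack are confined to {3, 8}, which locks those values in; drop them from Ivy, Omar, Kira.
That leaves Omar = 2. Remove 2 from Ivy, Kira.
That leaves Ivy = 5. Strike 5 from Dave.
Dave's domain is down to {4}, so Dave = 4. Remove 4 from Priya, Kira.
So Kira = 6.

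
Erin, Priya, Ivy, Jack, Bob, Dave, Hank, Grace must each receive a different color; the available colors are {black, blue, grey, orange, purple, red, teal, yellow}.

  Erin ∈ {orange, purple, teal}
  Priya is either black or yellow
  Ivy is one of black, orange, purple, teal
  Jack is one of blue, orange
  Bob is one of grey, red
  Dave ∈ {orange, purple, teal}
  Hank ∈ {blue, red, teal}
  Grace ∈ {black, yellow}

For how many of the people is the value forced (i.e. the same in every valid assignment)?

3

Among the 8 variables, grey fits only Bob (and all 8 values in {black, blue, grey, orange, purple, red, teal, yellow} must be used), so Bob = grey.
Among the 7 still-open variables, red fits only Hank (and all 7 values in {black, blue, orange, purple, red, teal, yellow} must be used), so Hank = red.
Among the 6 still-open variables, blue fits only Jack (and all 6 values in {black, blue, orange, purple, teal, yellow} must be used), so Jack = blue.
Priya and Grace between them cover only {black, yellow} — a naked pair. Remove those values from Ivy.
Determined: Jack=blue, Bob=grey, Hank=red. The other people each still have more than one consistent value. That makes 3.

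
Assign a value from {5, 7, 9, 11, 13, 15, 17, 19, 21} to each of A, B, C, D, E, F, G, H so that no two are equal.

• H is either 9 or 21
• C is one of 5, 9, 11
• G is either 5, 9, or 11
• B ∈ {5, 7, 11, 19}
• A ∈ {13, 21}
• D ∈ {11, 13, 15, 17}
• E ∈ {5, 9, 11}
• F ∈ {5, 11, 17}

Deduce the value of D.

15

C, E, G between them cover only {5, 9, 11} — a naked triple. Remove those values from B, D, F, H.
F has just one choice, so F = 17. Remove 17 from D.
H's domain is down to {21}, so H = 21. Strike 21 from A.
A must be 13 (only option left). Eliminate 13 elsewhere: D.
So D = 15.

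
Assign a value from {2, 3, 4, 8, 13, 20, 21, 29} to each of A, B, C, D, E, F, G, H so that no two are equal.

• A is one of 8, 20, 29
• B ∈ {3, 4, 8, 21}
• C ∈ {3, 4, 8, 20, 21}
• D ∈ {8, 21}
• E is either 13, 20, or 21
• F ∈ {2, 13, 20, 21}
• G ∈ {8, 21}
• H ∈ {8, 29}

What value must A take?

The 8 variables draw from only 8 values {2, 3, 4, 8, 13, 20, 21, 29}, so each is used; only F can be 2, hence F = 2.
Among the 7 still-open variables, 13 fits only E (and all 7 values in {3, 4, 8, 13, 20, 21, 29} must be used), so E = 13.
D and G share exactly the 2 values {8, 21}; by pigeonhole those values go to them, so strike 8, 21 from A, B, C, H.
That leaves H = 29. Strike 29 from A.
So A = 20.

20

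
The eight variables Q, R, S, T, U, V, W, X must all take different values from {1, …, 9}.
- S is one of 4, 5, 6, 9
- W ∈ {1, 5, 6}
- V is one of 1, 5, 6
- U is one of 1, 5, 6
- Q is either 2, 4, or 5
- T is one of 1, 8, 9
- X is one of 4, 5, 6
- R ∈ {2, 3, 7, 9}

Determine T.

U, V, W between them cover only {1, 5, 6} — a naked triple. Remove those values from Q, S, T, X.
X's domain is down to {4}, so X = 4. Remove 4 from Q, S.
That leaves Q = 2. So R can't be 2.
S must be 9 (only option left). Remove 9 from R, T.
So T = 8.

8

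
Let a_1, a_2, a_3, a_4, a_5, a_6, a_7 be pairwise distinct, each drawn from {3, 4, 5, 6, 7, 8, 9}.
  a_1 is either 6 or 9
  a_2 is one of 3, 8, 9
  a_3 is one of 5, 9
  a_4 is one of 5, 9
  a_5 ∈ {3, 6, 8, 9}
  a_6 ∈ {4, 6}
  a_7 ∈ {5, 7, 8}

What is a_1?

6

The 7 variables draw from only 7 values {3, 4, 5, 6, 7, 8, 9}, so each is used; only a_6 can be 4, hence a_6 = 4.
The 6 still-open variables together cover exactly {3, 5, 6, 7, 8, 9} — 6 values for 6 variables — and 7 appears only in a_7's list, so a_7 = 7.
a_3 and a_4 share exactly the 2 values {5, 9}; by pigeonhole those values go to them, so strike 5, 9 from a_1, a_2, a_5.
So a_1 = 6.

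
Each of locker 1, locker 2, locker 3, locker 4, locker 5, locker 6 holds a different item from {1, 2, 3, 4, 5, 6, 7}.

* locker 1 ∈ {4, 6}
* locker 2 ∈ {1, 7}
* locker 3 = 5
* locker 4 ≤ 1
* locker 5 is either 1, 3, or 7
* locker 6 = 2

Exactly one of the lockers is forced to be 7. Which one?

locker 3's domain is down to {5}, so locker 3 = 5.
locker 4 must be 1 (only option left). Eliminate 1 elsewhere: locker 2, locker 5.
So 7 goes to locker 2.

locker 2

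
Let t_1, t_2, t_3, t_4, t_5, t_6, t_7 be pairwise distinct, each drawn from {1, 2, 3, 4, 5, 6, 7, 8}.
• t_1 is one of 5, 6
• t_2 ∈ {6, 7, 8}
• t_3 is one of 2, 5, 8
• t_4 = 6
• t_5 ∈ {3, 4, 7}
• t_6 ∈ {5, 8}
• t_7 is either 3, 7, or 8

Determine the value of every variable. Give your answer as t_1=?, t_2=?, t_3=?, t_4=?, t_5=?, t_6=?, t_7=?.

t_1=5, t_2=7, t_3=2, t_4=6, t_5=4, t_6=8, t_7=3

t_4 must be 6 (only option left). Remove 6 from t_1, t_2.
t_1 must be 5 (only option left). Remove 5 from t_3, t_6.
t_6 must be 8 (only option left). Remove 8 from t_2, t_3, t_7.
t_2 must be 7 (only option left). Eliminate 7 elsewhere: t_5, t_7.
t_3 must be 2 (only option left).
t_7 must be 3 (only option left). Eliminate 3 elsewhere: t_5.
That leaves t_5 = 4.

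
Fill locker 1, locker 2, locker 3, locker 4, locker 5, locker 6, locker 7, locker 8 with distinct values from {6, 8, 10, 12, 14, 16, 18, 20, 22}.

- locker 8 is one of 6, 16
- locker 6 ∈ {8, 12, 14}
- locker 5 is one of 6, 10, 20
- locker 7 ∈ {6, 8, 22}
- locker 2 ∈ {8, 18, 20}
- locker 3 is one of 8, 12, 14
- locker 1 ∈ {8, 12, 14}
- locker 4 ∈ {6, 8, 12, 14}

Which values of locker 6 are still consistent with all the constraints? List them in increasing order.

8, 12, 14

locker 1, locker 3, locker 6 share exactly the 3 values {8, 12, 14}; by pigeonhole those values go to them, so strike 8, 12, 14 from locker 2, locker 4, locker 7.
locker 4 has just one choice, so locker 4 = 6. Strike 6 from locker 5, locker 7, locker 8.
That leaves locker 7 = 22.
That leaves locker 8 = 16.
No further eliminations apply; locker 6 can still be any of 8, 12, 14.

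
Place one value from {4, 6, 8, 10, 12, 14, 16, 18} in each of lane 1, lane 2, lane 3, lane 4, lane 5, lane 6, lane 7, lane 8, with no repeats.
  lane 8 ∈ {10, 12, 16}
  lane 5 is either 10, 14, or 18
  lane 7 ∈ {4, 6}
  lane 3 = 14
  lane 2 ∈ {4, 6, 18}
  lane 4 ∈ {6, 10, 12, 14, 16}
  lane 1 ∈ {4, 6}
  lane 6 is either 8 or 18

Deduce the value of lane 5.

lane 3 must be 14 (only option left). Strike 14 from lane 4, lane 5.
Among the 7 still-open variables, 8 fits only lane 6 (and all 7 values in {4, 6, 8, 10, 12, 16, 18} must be used), so lane 6 = 8.
The 2 variables lane 1 and lane 7 are confined to {4, 6}, which locks those values in; drop them from lane 2, lane 4.
lane 2's domain is down to {18}, so lane 2 = 18. Remove 18 from lane 5.
So lane 5 = 10.

10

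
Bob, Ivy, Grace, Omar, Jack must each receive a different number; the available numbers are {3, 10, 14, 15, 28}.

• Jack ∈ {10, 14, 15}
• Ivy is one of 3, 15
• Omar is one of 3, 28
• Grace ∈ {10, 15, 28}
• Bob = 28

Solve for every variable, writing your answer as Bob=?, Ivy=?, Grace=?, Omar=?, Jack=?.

Bob's domain is down to {28}, so Bob = 28. Remove 28 from Grace, Omar.
Omar has just one choice, so Omar = 3. Remove 3 from Ivy.
Ivy has just one choice, so Ivy = 15. Strike 15 from Grace, Jack.
Grace has just one choice, so Grace = 10. Strike 10 from Jack.
Jack has just one choice, so Jack = 14.

Bob=28, Ivy=15, Grace=10, Omar=3, Jack=14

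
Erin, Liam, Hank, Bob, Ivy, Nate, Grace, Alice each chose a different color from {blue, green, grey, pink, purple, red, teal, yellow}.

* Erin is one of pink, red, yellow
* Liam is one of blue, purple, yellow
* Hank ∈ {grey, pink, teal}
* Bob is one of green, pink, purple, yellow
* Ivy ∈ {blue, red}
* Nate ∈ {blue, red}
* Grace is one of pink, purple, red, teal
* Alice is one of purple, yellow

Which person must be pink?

Erin

The 8 variables draw from only 8 values {blue, green, grey, pink, purple, red, teal, yellow}, so each is used; only Bob can be green, hence Bob = green.
The 7 still-open variables draw from only 7 values {blue, grey, pink, purple, red, teal, yellow}, so each is used; only Hank can be grey, hence Hank = grey.
The 6 still-open variables together cover exactly {blue, pink, purple, red, teal, yellow} — 6 values for 6 variables — and teal appears only in Grace's list, so Grace = teal.
The 5 still-open variables together cover exactly {blue, pink, purple, red, yellow} — 5 values for 5 variables — and pink appears only in Erin's list, so Erin = pink.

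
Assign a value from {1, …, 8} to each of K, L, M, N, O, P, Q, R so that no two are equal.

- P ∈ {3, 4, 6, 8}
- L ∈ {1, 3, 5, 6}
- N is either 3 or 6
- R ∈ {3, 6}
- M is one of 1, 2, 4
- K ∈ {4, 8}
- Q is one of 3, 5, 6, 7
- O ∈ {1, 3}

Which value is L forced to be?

5

The 8 variables draw from only 8 values {1, 2, 3, 4, 5, 6, 7, 8}, so each is used; only M can be 2, hence M = 2.
The 7 still-open variables draw from only 7 values {1, 3, 4, 5, 6, 7, 8}, so each is used; only Q can be 7, hence Q = 7.
The 6 still-open variables draw from only 6 values {1, 3, 4, 5, 6, 8}, so each is used; only L can be 5, hence L = 5.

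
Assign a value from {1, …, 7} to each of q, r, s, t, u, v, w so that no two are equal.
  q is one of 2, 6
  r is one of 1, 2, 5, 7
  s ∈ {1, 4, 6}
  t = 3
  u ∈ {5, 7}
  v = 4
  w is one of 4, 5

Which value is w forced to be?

t's domain is down to {3}, so t = 3.
v must be 4 (only option left). Strike 4 from s, w.
So w = 5.

5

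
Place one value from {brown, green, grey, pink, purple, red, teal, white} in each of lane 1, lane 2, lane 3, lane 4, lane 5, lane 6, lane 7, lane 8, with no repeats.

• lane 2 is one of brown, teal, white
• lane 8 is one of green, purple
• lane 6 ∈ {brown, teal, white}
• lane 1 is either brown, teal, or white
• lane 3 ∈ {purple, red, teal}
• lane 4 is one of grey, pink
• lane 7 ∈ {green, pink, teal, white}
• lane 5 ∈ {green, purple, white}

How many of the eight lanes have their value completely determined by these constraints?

The 8 variables together cover exactly {brown, green, grey, pink, purple, red, teal, white} — 8 values for 8 variables — and grey appears only in lane 4's list, so lane 4 = grey.
The 7 still-open variables together cover exactly {brown, green, pink, purple, red, teal, white} — 7 values for 7 variables — and pink appears only in lane 7's list, so lane 7 = pink.
The 6 still-open variables together cover exactly {brown, green, purple, red, teal, white} — 6 values for 6 variables — and red appears only in lane 3's list, so lane 3 = red.
lane 1, lane 2, lane 6 share exactly the 3 values {brown, teal, white}; by pigeonhole those values go to them, so strike brown, teal, white from lane 5.
Determined: lane 3=red, lane 4=grey, lane 7=pink. The other lanes each still have more than one consistent value. That makes 3.

3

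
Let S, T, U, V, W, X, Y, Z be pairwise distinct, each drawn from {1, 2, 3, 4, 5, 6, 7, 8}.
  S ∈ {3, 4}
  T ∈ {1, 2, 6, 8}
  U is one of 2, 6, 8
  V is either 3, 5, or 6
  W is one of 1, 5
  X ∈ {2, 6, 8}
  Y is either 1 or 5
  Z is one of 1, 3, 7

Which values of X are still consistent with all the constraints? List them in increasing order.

Among the 8 variables, 4 fits only S (and all 8 values in {1, 2, 3, 4, 5, 6, 7, 8} must be used), so S = 4.
The 7 still-open variables draw from only 7 values {1, 2, 3, 5, 6, 7, 8}, so each is used; only Z can be 7, hence Z = 7.
Among the 6 still-open variables, 3 fits only V (and all 6 values in {1, 2, 3, 5, 6, 8} must be used), so V = 3.
W and Y between them cover only {1, 5} — a naked pair. Remove those values from T.
No further eliminations apply; X can still be any of 2, 6, 8.

2, 6, 8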